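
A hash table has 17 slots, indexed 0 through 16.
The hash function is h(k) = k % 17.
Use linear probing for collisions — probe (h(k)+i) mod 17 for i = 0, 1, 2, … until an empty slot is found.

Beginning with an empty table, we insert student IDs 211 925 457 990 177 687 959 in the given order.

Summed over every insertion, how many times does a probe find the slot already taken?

211: h=7 -> slot 7
925: h=7, probe 7,8 -> slot 8
457: h=15 -> slot 15
990: h=4 -> slot 4
177: h=7, probe 7,8,9 -> slot 9
687: h=7, probe 7,8,9,10 -> slot 10
959: h=7, probe 7,8,9,10,11 -> slot 11
Table: [_, _, _, _, 990, _, _, 211, 925, 177, 687, 959, _, _, _, 457, _]

10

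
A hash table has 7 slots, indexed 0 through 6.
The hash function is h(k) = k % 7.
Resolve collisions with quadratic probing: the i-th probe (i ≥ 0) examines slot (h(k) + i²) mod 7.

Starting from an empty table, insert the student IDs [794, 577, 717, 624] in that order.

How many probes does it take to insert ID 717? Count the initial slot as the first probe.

Insert 794: h=3, slot 3 empty → index 3.
Insert 577: h=3, slot 3 occupied → index 4.
Insert 717: h=3, slots 3,4 occupied → index 0.
Insert 624: h=1, slot 1 empty → index 1.
Table: [717, 624, _, 794, 577, _, _]

3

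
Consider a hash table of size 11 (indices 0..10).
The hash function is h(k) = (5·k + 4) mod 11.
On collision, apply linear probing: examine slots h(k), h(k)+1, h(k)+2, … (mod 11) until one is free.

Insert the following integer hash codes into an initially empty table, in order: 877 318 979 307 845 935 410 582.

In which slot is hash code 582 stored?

Insert 877: h=0, slot 0 empty => index 0.
Insert 318: h=10, slot 10 empty => index 10.
Insert 979: h=4, slot 4 empty => index 4.
Insert 307: h=10, slots 10,0 occupied => index 1.
Insert 845: h=5, slot 5 empty => index 5.
Insert 935: h=4, slots 4,5 occupied => index 6.
Insert 410: h=8, slot 8 empty => index 8.
Insert 582: h=10, slots 10,0,1 occupied => index 2.
Table: [877, 307, 582, _, 979, 845, 935, _, 410, _, 318]

2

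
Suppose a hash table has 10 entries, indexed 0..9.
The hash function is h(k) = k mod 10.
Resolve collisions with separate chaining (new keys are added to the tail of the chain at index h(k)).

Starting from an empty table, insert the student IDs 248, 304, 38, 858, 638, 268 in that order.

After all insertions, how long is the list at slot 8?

5

248 → bucket 8
304 → bucket 4
38 → bucket 8 (collision)
858 → bucket 8 (collision)
638 → bucket 8 (collision)
268 → bucket 8 (collision)
Final buckets:
0: ∅
1: ∅
2: ∅
3: ∅
4: 304
5: ∅
6: ∅
7: ∅
8: 248 -> 38 -> 858 -> 638 -> 268
9: ∅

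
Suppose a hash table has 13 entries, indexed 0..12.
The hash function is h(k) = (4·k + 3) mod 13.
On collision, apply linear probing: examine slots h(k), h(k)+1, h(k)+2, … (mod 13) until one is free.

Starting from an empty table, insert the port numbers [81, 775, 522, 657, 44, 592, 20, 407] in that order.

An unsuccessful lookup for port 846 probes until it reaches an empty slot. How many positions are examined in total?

6

81: h=2 -> slot 2
775: h=9 -> slot 9
522: h=11 -> slot 11
657: h=5 -> slot 5
44: h=10 -> slot 10
592: h=5, probe 5,6 -> slot 6
20: h=5, probe 5,6,7 -> slot 7
407: h=6, probe 6,7,8 -> slot 8
Table: [., ., 81, ., ., 657, 592, 20, 407, 775, 44, 522, .]
Lookup 846: h=7, probe 7,8,9,10,11,12 → slot 12 empty, not found.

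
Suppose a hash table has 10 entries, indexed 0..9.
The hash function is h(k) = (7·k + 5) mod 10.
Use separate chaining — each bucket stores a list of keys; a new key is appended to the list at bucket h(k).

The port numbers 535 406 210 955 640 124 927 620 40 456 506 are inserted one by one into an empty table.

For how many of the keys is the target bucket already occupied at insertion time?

Insert 535: h=0, bucket 0 empty -> new chain.
Insert 406: h=7, bucket 7 empty -> new chain.
Insert 210: h=5, bucket 5 empty -> new chain.
Insert 955: h=0, bucket 0 nonempty -> append to chain.
Insert 640: h=5, bucket 5 nonempty -> append to chain.
Insert 124: h=3, bucket 3 empty -> new chain.
Insert 927: h=4, bucket 4 empty -> new chain.
Insert 620: h=5, bucket 5 nonempty -> append to chain.
Insert 40: h=5, bucket 5 nonempty -> append to chain.
Insert 456: h=7, bucket 7 nonempty -> append to chain.
Insert 506: h=7, bucket 7 nonempty -> append to chain.
Final buckets:
0: 535 -> 955
1: _
2: _
3: 124
4: 927
5: 210 -> 640 -> 620 -> 40
6: _
7: 406 -> 456 -> 506
8: _
9: _

6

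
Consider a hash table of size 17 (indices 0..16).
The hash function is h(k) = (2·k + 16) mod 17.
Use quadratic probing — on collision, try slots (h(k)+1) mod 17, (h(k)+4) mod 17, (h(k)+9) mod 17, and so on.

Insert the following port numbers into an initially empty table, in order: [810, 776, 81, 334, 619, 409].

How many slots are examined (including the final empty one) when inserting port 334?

4

810: h=4 => slot 4
776: h=4, probe 4,5 => slot 5
81: h=8 => slot 8
334: h=4, probe 4,5,8,13 => slot 13
619: h=13, probe 13,14 => slot 14
409: h=1 => slot 1
Table: [—, 409, —, —, 810, 776, —, —, 81, —, —, —, —, 334, 619, —, —]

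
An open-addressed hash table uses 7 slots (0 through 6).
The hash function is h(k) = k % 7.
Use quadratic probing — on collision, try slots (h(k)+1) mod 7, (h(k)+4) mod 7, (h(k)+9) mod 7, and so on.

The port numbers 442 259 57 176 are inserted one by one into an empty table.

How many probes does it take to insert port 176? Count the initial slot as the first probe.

3

Insert 442: h=1, slot 1 empty => index 1.
Insert 259: h=0, slot 0 empty => index 0.
Insert 57: h=1, slot 1 occupied => index 2.
Insert 176: h=1, slots 1,2 occupied => index 5.
Table: [259, 442, 57, -, -, 176, -]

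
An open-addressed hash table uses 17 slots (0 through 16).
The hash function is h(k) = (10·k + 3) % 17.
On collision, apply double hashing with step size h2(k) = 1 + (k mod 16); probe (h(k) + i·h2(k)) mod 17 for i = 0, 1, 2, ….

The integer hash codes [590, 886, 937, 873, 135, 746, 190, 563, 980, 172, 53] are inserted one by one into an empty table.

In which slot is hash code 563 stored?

590: h=4 → slot 4
886: h=6 → slot 6
937: h=6, h2=10, probe 6,16 → slot 16
873: h=12 → slot 12
135: h=10 → slot 10
746: h=0 → slot 0
190: h=16, h2=15, probe 16,14 → slot 14
563: h=6, h2=4, probe 6,10,14,1 → slot 1
980: h=11 → slot 11
172: h=6, h2=13, probe 6,2 → slot 2
53: h=6, h2=6, probe 6,12,1,7 → slot 7
Table: [746, 563, 172, -, 590, -, 886, 53, -, -, 135, 980, 873, -, 190, -, 937]

1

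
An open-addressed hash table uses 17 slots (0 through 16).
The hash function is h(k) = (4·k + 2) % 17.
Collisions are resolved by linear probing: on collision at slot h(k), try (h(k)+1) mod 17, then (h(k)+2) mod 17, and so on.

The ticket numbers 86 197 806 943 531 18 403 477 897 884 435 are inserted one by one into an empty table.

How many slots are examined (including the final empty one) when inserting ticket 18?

2

86: h=6 → slot 6
197: h=8 → slot 8
806: h=13 → slot 13
943: h=0 → slot 0
531: h=1 → slot 1
18: h=6, probe 6,7 → slot 7
403: h=16 → slot 16
477: h=6, probe 6,7,8,9 → slot 9
897: h=3 → slot 3
884: h=2 → slot 2
435: h=8, probe 8,9,10 → slot 10
Table: [943, 531, 884, 897, _, _, 86, 18, 197, 477, 435, _, _, 806, _, _, 403]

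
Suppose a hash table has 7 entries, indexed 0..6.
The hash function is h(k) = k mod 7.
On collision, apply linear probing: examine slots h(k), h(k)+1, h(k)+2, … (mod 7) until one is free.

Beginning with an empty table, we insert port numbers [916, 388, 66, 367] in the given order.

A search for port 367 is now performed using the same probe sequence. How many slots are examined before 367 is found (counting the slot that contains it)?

3

916: h=6 → slot 6
388: h=3 → slot 3
66: h=3, probe 3,4 → slot 4
367: h=3, probe 3,4,5 → slot 5
Table: [∅, ∅, ∅, 388, 66, 367, 916]
Lookup 367: h=3, probe 3,4,5 → found at 5.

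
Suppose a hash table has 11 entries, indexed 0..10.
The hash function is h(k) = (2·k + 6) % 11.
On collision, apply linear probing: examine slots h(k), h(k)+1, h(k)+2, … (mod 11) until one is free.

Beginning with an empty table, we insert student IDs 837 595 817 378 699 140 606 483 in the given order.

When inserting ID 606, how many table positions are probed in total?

3

Insert 837: h=8, slot 8 empty -> index 8.
Insert 595: h=8, slot 8 occupied -> index 9.
Insert 817: h=1, slot 1 empty -> index 1.
Insert 378: h=3, slot 3 empty -> index 3.
Insert 699: h=7, slot 7 empty -> index 7.
Insert 140: h=0, slot 0 empty -> index 0.
Insert 606: h=8, slots 8,9 occupied -> index 10.
Insert 483: h=4, slot 4 empty -> index 4.
Table: [140, 817, —, 378, 483, —, —, 699, 837, 595, 606]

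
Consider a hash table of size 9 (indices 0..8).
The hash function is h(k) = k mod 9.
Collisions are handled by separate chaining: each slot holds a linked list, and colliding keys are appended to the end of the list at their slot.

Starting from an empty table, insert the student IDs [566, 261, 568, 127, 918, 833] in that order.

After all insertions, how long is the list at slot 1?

566 → bucket 8
261 → bucket 0
568 → bucket 1
127 → bucket 1 (collision)
918 → bucket 0 (collision)
833 → bucket 5
Final buckets:
0: 261 -> 918
1: 568 -> 127
2: .
3: .
4: .
5: 833
6: .
7: .
8: 566

2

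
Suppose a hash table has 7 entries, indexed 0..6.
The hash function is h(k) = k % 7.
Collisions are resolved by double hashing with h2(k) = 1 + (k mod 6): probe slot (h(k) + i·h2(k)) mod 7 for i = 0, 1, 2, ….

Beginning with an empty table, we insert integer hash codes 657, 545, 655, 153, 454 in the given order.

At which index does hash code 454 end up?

657: h=6 -> slot 6
545: h=6, h2=6, probe 6,5 -> slot 5
655: h=4 -> slot 4
153: h=6, h2=4, probe 6,3 -> slot 3
454: h=6, h2=5, probe 6,4,2 -> slot 2
Table: [-, -, 454, 153, 655, 545, 657]

2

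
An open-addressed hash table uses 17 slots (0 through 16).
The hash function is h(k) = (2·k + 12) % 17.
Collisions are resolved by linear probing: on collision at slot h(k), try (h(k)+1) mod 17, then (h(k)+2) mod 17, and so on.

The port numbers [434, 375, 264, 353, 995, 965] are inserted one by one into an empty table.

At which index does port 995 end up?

16

434: h=13 -> slot 13
375: h=14 -> slot 14
264: h=13, probe 13,14,15 -> slot 15
353: h=4 -> slot 4
995: h=13, probe 13,14,15,16 -> slot 16
965: h=4, probe 4,5 -> slot 5
Table: [-, -, -, -, 353, 965, -, -, -, -, -, -, -, 434, 375, 264, 995]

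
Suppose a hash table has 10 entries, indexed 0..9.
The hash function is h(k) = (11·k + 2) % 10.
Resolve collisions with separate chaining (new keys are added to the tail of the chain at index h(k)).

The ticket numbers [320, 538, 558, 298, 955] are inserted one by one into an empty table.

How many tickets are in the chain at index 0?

3

Insert 320: h=2, bucket 2 empty -> new chain.
Insert 538: h=0, bucket 0 empty -> new chain.
Insert 558: h=0, bucket 0 nonempty -> append to chain.
Insert 298: h=0, bucket 0 nonempty -> append to chain.
Insert 955: h=7, bucket 7 empty -> new chain.
Final buckets:
0: 538 -> 558 -> 298
1: -
2: 320
3: -
4: -
5: -
6: -
7: 955
8: -
9: -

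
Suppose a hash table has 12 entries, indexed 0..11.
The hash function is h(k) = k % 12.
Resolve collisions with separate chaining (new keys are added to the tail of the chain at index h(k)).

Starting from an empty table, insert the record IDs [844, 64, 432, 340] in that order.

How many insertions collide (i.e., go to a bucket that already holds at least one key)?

Insert 844: h=4, bucket 4 empty -> new chain.
Insert 64: h=4, bucket 4 nonempty -> append to chain.
Insert 432: h=0, bucket 0 empty -> new chain.
Insert 340: h=4, bucket 4 nonempty -> append to chain.
Final buckets:
0: 432
1: —
2: —
3: —
4: 844 -> 64 -> 340
5: —
6: —
7: —
8: —
9: —
10: —
11: —

2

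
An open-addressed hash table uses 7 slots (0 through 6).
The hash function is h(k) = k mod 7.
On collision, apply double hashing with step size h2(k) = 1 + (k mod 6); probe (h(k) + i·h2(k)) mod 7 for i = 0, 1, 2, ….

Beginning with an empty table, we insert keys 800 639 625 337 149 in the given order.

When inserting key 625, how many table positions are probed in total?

800: h=2 → slot 2
639: h=2, h2=4, probe 2,6 → slot 6
625: h=2, h2=2, probe 2,4 → slot 4
337: h=1 → slot 1
149: h=2, h2=6, probe 2,1,0 → slot 0
Table: [149, 337, 800, ., 625, ., 639]

2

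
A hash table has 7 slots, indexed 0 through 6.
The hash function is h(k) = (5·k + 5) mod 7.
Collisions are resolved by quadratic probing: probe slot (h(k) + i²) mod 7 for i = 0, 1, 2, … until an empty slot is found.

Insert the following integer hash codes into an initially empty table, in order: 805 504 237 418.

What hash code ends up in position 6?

504

Insert 805: h=5, slot 5 empty => index 5.
Insert 504: h=5, slot 5 occupied => index 6.
Insert 237: h=0, slot 0 empty => index 0.
Insert 418: h=2, slot 2 empty => index 2.
Table: [237, ., 418, ., ., 805, 504]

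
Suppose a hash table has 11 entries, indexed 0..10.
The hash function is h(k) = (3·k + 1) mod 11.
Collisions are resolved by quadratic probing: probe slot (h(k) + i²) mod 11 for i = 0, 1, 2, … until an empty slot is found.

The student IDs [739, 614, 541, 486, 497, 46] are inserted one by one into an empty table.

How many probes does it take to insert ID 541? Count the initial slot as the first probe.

2

739 hashes to 7; slot 7 is free => place at 7.
614 hashes to 6; slot 6 is free => place at 6.
541 hashes to 7; 7 taken => place at 8.
486 hashes to 7; 7,8 taken => place at 0.
497 hashes to 7; 7,8,0 taken => place at 5.
46 hashes to 7; 7,8,0,5 taken => place at 1.
Table: [486, 46, ∅, ∅, ∅, 497, 614, 739, 541, ∅, ∅]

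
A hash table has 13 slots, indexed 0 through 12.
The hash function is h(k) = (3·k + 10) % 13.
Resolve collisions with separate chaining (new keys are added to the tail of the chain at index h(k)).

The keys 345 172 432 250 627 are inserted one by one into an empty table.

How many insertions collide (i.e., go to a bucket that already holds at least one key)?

345 → bucket 5
172 → bucket 6
432 → bucket 6 (collision)
250 → bucket 6 (collision)
627 → bucket 6 (collision)
Final buckets:
0: .
1: .
2: .
3: .
4: .
5: 345
6: 172 -> 432 -> 250 -> 627
7: .
8: .
9: .
10: .
11: .
12: .

3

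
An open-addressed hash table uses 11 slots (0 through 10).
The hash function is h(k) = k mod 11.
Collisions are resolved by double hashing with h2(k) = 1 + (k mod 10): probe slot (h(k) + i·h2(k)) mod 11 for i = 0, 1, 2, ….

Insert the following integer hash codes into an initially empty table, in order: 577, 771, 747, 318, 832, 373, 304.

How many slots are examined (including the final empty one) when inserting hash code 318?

2

Insert 577: h=5, slot 5 empty -> index 5.
Insert 771: h=1, slot 1 empty -> index 1.
Insert 747: h=10, slot 10 empty -> index 10.
Insert 318: h=10, h2=9, slot 10 occupied -> index 8.
Insert 832: h=7, slot 7 empty -> index 7.
Insert 373: h=10, h2=4, slot 10 occupied -> index 3.
Insert 304: h=7, h2=5, slots 7,1 occupied -> index 6.
Table: [-, 771, -, 373, -, 577, 304, 832, 318, -, 747]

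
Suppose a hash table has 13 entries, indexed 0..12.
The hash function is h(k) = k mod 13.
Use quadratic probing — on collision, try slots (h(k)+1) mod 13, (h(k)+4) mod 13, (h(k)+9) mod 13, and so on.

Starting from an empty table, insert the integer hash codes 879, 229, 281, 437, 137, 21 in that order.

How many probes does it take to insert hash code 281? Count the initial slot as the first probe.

Insert 879: h=8, slot 8 empty => index 8.
Insert 229: h=8, slot 8 occupied => index 9.
Insert 281: h=8, slots 8,9 occupied => index 12.
Insert 437: h=8, slots 8,9,12 occupied => index 4.
Insert 137: h=7, slot 7 empty => index 7.
Insert 21: h=8, slots 8,9,12,4 occupied => index 11.
Table: [_, _, _, _, 437, _, _, 137, 879, 229, _, 21, 281]

3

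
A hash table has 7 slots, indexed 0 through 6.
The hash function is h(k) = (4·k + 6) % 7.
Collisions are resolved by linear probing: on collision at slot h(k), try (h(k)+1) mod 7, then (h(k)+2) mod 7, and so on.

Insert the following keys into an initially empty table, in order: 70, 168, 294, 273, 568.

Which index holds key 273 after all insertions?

2

Insert 70: h=6, slot 6 empty → index 6.
Insert 168: h=6, slot 6 occupied → index 0.
Insert 294: h=6, slots 6,0 occupied → index 1.
Insert 273: h=6, slots 6,0,1 occupied → index 2.
Insert 568: h=3, slot 3 empty → index 3.
Table: [168, 294, 273, 568, -, -, 70]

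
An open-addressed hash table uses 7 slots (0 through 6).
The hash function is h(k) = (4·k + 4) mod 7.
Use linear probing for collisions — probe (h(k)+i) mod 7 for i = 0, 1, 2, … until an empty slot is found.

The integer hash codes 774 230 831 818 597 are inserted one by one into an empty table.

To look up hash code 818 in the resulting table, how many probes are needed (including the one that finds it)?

2

Insert 774: h=6, slot 6 empty → index 6.
Insert 230: h=0, slot 0 empty → index 0.
Insert 831: h=3, slot 3 empty → index 3.
Insert 818: h=0, slot 0 occupied → index 1.
Insert 597: h=5, slot 5 empty → index 5.
Table: [230, 818, -, 831, -, 597, 774]
Lookup 818: h=0, probe 0,1 → found at 1.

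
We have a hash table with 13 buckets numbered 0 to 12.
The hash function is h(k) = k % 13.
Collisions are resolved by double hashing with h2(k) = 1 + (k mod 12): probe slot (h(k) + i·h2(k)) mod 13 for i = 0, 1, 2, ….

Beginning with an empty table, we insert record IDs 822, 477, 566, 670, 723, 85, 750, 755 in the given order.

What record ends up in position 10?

Insert 822: h=3, slot 3 empty => index 3.
Insert 477: h=9, slot 9 empty => index 9.
Insert 566: h=7, slot 7 empty => index 7.
Insert 670: h=7, h2=11, slot 7 occupied => index 5.
Insert 723: h=8, slot 8 empty => index 8.
Insert 85: h=7, h2=2, slots 7,9 occupied => index 11.
Insert 750: h=9, h2=7, slots 9,3 occupied => index 10.
Insert 755: h=1, slot 1 empty => index 1.
Table: [., 755, ., 822, ., 670, ., 566, 723, 477, 750, 85, .]

750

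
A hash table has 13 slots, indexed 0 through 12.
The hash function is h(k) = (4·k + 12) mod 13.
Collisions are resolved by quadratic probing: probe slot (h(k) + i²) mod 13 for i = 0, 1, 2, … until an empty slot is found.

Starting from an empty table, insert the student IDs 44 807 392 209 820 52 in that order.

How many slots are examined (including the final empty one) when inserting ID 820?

44: h=6 -> slot 6
807: h=3 -> slot 3
392: h=7 -> slot 7
209: h=3, probe 3,4 -> slot 4
820: h=3, probe 3,4,7,12 -> slot 12
52: h=12, probe 12,0 -> slot 0
Table: [52, ., ., 807, 209, ., 44, 392, ., ., ., ., 820]

4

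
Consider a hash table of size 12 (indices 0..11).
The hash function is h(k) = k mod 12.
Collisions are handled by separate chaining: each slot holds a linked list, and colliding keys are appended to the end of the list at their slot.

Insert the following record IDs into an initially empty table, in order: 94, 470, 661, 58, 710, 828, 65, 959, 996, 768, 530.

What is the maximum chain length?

3

94 → bucket 10
470 → bucket 2
661 → bucket 1
58 → bucket 10 (collision)
710 → bucket 2 (collision)
828 → bucket 0
65 → bucket 5
959 → bucket 11
996 → bucket 0 (collision)
768 → bucket 0 (collision)
530 → bucket 2 (collision)
Final buckets:
0: 828 -> 996 -> 768
1: 661
2: 470 -> 710 -> 530
3: _
4: _
5: 65
6: _
7: _
8: _
9: _
10: 94 -> 58
11: 959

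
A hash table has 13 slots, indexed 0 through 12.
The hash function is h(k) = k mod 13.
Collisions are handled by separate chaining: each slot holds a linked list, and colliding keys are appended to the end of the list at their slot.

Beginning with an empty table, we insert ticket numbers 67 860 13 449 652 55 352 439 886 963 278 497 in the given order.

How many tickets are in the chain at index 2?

4

Insert 67: h=2, bucket 2 empty -> new chain.
Insert 860: h=2, bucket 2 nonempty -> append to chain.
Insert 13: h=0, bucket 0 empty -> new chain.
Insert 449: h=7, bucket 7 empty -> new chain.
Insert 652: h=2, bucket 2 nonempty -> append to chain.
Insert 55: h=3, bucket 3 empty -> new chain.
Insert 352: h=1, bucket 1 empty -> new chain.
Insert 439: h=10, bucket 10 empty -> new chain.
Insert 886: h=2, bucket 2 nonempty -> append to chain.
Insert 963: h=1, bucket 1 nonempty -> append to chain.
Insert 278: h=5, bucket 5 empty -> new chain.
Insert 497: h=3, bucket 3 nonempty -> append to chain.
Final buckets:
0: 13
1: 352 -> 963
2: 67 -> 860 -> 652 -> 886
3: 55 -> 497
4: .
5: 278
6: .
7: 449
8: .
9: .
10: 439
11: .
12: .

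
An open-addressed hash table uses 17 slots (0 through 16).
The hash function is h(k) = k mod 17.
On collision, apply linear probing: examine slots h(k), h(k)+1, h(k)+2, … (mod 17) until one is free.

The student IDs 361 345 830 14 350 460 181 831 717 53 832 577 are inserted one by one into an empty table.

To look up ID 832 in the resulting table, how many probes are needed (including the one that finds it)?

361: h=4 -> slot 4
345: h=5 -> slot 5
830: h=14 -> slot 14
14: h=14, probe 14,15 -> slot 15
350: h=10 -> slot 10
460: h=1 -> slot 1
181: h=11 -> slot 11
831: h=15, probe 15,16 -> slot 16
717: h=3 -> slot 3
53: h=2 -> slot 2
832: h=16, probe 16,0 -> slot 0
577: h=16, probe 16,0,1,2,3,4,5,6 -> slot 6
Table: [832, 460, 53, 717, 361, 345, 577, -, -, -, 350, 181, -, -, 830, 14, 831]
Lookup 832: h=16, probe 16,0 → found at 0.

2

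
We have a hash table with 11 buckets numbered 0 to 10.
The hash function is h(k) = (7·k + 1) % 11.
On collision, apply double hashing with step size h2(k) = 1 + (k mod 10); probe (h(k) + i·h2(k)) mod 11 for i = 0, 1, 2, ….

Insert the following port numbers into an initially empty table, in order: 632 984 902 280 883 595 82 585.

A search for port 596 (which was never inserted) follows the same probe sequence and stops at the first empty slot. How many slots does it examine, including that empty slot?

Insert 632: h=3, slot 3 empty => index 3.
Insert 984: h=3, h2=5, slot 3 occupied => index 8.
Insert 902: h=1, slot 1 empty => index 1.
Insert 280: h=3, h2=1, slot 3 occupied => index 4.
Insert 883: h=0, slot 0 empty => index 0.
Insert 595: h=8, h2=6, slots 8,3 occupied => index 9.
Insert 82: h=3, h2=3, slot 3 occupied => index 6.
Insert 585: h=4, h2=6, slot 4 occupied => index 10.
Table: [883, 902, —, 632, 280, —, 82, —, 984, 595, 585]
Lookup 596: h=4, h2=7, probe 4,0,7 → slot 7 empty, not found.

3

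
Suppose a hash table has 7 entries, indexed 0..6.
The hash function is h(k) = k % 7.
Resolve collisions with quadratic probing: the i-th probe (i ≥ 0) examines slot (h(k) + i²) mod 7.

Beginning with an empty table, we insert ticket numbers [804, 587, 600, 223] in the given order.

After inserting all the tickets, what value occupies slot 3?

223

Insert 804: h=6, slot 6 empty => index 6.
Insert 587: h=6, slot 6 occupied => index 0.
Insert 600: h=5, slot 5 empty => index 5.
Insert 223: h=6, slots 6,0 occupied => index 3.
Table: [587, -, -, 223, -, 600, 804]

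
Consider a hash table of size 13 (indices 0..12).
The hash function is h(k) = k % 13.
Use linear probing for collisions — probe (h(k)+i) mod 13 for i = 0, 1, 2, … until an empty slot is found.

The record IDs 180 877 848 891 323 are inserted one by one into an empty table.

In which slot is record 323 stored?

180 hashes to 11; slot 11 is free -> place at 11.
877 hashes to 6; slot 6 is free -> place at 6.
848 hashes to 3; slot 3 is free -> place at 3.
891 hashes to 7; slot 7 is free -> place at 7.
323 hashes to 11; 11 taken -> place at 12.
Table: [-, -, -, 848, -, -, 877, 891, -, -, -, 180, 323]

12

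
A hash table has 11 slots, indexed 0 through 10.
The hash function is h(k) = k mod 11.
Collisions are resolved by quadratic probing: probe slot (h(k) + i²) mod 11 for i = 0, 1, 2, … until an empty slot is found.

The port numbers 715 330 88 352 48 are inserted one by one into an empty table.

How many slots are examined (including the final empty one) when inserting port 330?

715 hashes to 0; slot 0 is free → place at 0.
330 hashes to 0; 0 taken → place at 1.
88 hashes to 0; 0,1 taken → place at 4.
352 hashes to 0; 0,1,4 taken → place at 9.
48 hashes to 4; 4 taken → place at 5.
Table: [715, 330, ., ., 88, 48, ., ., ., 352, .]

2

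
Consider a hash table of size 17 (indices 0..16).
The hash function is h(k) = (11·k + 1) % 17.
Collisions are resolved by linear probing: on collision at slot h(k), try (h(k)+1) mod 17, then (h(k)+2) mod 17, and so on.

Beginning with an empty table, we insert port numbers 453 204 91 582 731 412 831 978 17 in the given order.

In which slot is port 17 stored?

4

453: h=3 -> slot 3
204: h=1 -> slot 1
91: h=16 -> slot 16
582: h=11 -> slot 11
731: h=1, probe 1,2 -> slot 2
412: h=11, probe 11,12 -> slot 12
831: h=13 -> slot 13
978: h=15 -> slot 15
17: h=1, probe 1,2,3,4 -> slot 4
Table: [—, 204, 731, 453, 17, —, —, —, —, —, —, 582, 412, 831, —, 978, 91]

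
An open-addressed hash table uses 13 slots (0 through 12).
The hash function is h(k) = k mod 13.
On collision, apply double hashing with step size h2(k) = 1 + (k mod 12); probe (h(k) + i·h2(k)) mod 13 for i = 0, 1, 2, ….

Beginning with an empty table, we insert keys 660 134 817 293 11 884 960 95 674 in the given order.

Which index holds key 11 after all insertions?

660 hashes to 10; slot 10 is free → place at 10.
134 hashes to 4; slot 4 is free → place at 4.
817 hashes to 11; slot 11 is free → place at 11.
293 hashes to 7; slot 7 is free → place at 7.
11 hashes to 11, h2=12; 11,10 taken → place at 9.
884 hashes to 0; slot 0 is free → place at 0.
960 hashes to 11, h2=1; 11 taken → place at 12.
95 hashes to 4, h2=12; 4 taken → place at 3.
674 hashes to 11, h2=3; 11 taken → place at 1.
Table: [884, 674, -, 95, 134, -, -, 293, -, 11, 660, 817, 960]

9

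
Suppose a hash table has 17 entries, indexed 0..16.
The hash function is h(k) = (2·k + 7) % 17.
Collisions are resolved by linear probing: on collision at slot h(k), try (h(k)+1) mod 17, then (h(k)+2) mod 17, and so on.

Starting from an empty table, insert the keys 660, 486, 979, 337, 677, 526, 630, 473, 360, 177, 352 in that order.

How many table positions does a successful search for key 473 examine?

Insert 660: h=1, slot 1 empty → index 1.
Insert 486: h=10, slot 10 empty → index 10.
Insert 979: h=10, slot 10 occupied → index 11.
Insert 337: h=1, slot 1 occupied → index 2.
Insert 677: h=1, slots 1,2 occupied → index 3.
Insert 526: h=5, slot 5 empty → index 5.
Insert 630: h=9, slot 9 empty → index 9.
Insert 473: h=1, slots 1,2,3 occupied → index 4.
Insert 360: h=13, slot 13 empty → index 13.
Insert 177: h=4, slots 4,5 occupied → index 6.
Insert 352: h=14, slot 14 empty → index 14.
Table: [-, 660, 337, 677, 473, 526, 177, -, -, 630, 486, 979, -, 360, 352, -, -]
Lookup 473: h=1, probe 1,2,3,4 → found at 4.

4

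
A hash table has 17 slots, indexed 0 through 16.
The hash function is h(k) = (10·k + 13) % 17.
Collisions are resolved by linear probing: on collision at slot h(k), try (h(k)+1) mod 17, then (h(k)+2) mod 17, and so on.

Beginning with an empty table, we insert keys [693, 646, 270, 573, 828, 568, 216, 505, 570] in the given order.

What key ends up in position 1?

693: h=7 -> slot 7
646: h=13 -> slot 13
270: h=10 -> slot 10
573: h=14 -> slot 14
828: h=14, probe 14,15 -> slot 15
568: h=15, probe 15,16 -> slot 16
216: h=14, probe 14,15,16,0 -> slot 0
505: h=14, probe 14,15,16,0,1 -> slot 1
570: h=1, probe 1,2 -> slot 2
Table: [216, 505, 570, —, —, —, —, 693, —, —, 270, —, —, 646, 573, 828, 568]

505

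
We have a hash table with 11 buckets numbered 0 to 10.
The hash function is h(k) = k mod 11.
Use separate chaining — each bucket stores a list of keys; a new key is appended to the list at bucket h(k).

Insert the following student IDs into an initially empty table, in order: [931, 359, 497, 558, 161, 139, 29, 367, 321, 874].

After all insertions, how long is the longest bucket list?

Insert 931: h=7, bucket 7 empty → new chain.
Insert 359: h=7, bucket 7 nonempty → append to chain.
Insert 497: h=2, bucket 2 empty → new chain.
Insert 558: h=8, bucket 8 empty → new chain.
Insert 161: h=7, bucket 7 nonempty → append to chain.
Insert 139: h=7, bucket 7 nonempty → append to chain.
Insert 29: h=7, bucket 7 nonempty → append to chain.
Insert 367: h=4, bucket 4 empty → new chain.
Insert 321: h=2, bucket 2 nonempty → append to chain.
Insert 874: h=5, bucket 5 empty → new chain.
Final buckets:
0: _
1: _
2: 497 -> 321
3: _
4: 367
5: 874
6: _
7: 931 -> 359 -> 161 -> 139 -> 29
8: 558
9: _
10: _

5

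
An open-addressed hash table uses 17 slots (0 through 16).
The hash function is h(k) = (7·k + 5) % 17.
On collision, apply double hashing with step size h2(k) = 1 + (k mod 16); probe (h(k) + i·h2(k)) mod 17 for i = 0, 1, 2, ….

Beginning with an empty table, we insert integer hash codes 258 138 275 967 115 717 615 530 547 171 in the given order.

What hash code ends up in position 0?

615

258: h=9 => slot 9
138: h=2 => slot 2
275: h=9, h2=4, probe 9,13 => slot 13
967: h=8 => slot 8
115: h=11 => slot 11
717: h=9, h2=14, probe 9,6 => slot 6
615: h=9, h2=8, probe 9,0 => slot 0
530: h=9, h2=3, probe 9,12 => slot 12
547: h=9, h2=4, probe 9,13,0,4 => slot 4
171: h=12, h2=12, probe 12,7 => slot 7
Table: [615, ., 138, ., 547, ., 717, 171, 967, 258, ., 115, 530, 275, ., ., .]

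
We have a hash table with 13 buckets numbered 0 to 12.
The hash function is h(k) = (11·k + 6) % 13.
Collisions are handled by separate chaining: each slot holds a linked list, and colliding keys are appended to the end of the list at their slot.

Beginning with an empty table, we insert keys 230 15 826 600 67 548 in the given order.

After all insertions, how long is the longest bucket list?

230 → bucket 1
15 → bucket 2
826 → bucket 5
600 → bucket 2 (collision)
67 → bucket 2 (collision)
548 → bucket 2 (collision)
Final buckets:
0: .
1: 230
2: 15 -> 600 -> 67 -> 548
3: .
4: .
5: 826
6: .
7: .
8: .
9: .
10: .
11: .
12: .

4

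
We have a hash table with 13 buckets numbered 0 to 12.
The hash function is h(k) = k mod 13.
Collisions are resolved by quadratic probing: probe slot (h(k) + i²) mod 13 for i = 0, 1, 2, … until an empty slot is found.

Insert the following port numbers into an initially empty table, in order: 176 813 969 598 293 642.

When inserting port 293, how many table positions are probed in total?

176 hashes to 7; slot 7 is free => place at 7.
813 hashes to 7; 7 taken => place at 8.
969 hashes to 7; 7,8 taken => place at 11.
598 hashes to 0; slot 0 is free => place at 0.
293 hashes to 7; 7,8,11 taken => place at 3.
642 hashes to 5; slot 5 is free => place at 5.
Table: [598, -, -, 293, -, 642, -, 176, 813, -, -, 969, -]

4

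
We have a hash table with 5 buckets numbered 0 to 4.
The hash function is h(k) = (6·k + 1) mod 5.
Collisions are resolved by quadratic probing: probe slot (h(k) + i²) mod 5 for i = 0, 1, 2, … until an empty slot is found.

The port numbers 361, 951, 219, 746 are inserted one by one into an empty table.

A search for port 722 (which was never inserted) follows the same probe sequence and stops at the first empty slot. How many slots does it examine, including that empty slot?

2

361: h=2 → slot 2
951: h=2, probe 2,3 → slot 3
219: h=0 → slot 0
746: h=2, probe 2,3,1 → slot 1
Table: [219, 746, 361, 951, —]
Lookup 722: h=3, probe 3,4 → slot 4 empty, not found.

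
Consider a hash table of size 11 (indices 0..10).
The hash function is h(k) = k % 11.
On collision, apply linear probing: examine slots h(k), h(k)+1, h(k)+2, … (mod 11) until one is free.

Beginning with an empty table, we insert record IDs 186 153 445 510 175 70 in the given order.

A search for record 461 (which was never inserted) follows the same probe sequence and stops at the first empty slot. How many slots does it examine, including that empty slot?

4

Insert 186: h=10, slot 10 empty → index 10.
Insert 153: h=10, slot 10 occupied → index 0.
Insert 445: h=5, slot 5 empty → index 5.
Insert 510: h=4, slot 4 empty → index 4.
Insert 175: h=10, slots 10,0 occupied → index 1.
Insert 70: h=4, slots 4,5 occupied → index 6.
Table: [153, 175, _, _, 510, 445, 70, _, _, _, 186]
Lookup 461: h=10, probe 10,0,1,2 → slot 2 empty, not found.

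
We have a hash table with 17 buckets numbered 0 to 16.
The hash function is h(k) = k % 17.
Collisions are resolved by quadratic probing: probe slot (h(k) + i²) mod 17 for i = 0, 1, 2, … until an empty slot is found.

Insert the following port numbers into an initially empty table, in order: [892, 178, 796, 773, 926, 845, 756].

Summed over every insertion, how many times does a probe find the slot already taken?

11

892: h=8 => slot 8
178: h=8, probe 8,9 => slot 9
796: h=14 => slot 14
773: h=8, probe 8,9,12 => slot 12
926: h=8, probe 8,9,12,0 => slot 0
845: h=12, probe 12,13 => slot 13
756: h=8, probe 8,9,12,0,7 => slot 7
Table: [926, _, _, _, _, _, _, 756, 892, 178, _, _, 773, 845, 796, _, _]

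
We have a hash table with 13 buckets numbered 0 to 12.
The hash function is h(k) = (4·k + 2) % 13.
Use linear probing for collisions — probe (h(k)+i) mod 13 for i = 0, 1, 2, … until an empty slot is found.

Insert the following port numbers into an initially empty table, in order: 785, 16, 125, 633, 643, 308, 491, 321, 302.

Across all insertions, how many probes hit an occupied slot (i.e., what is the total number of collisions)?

785: h=9 -> slot 9
16: h=1 -> slot 1
125: h=8 -> slot 8
633: h=12 -> slot 12
643: h=0 -> slot 0
308: h=12, probe 12,0,1,2 -> slot 2
491: h=3 -> slot 3
321: h=12, probe 12,0,1,2,3,4 -> slot 4
302: h=1, probe 1,2,3,4,5 -> slot 5
Table: [643, 16, 308, 491, 321, 302, ., ., 125, 785, ., ., 633]

12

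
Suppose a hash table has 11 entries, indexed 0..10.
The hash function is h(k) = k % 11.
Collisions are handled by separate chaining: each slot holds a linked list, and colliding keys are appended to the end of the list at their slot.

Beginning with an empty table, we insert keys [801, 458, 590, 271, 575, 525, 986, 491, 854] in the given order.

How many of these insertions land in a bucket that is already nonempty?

5

Insert 801: h=9, bucket 9 empty → new chain.
Insert 458: h=7, bucket 7 empty → new chain.
Insert 590: h=7, bucket 7 nonempty → append to chain.
Insert 271: h=7, bucket 7 nonempty → append to chain.
Insert 575: h=3, bucket 3 empty → new chain.
Insert 525: h=8, bucket 8 empty → new chain.
Insert 986: h=7, bucket 7 nonempty → append to chain.
Insert 491: h=7, bucket 7 nonempty → append to chain.
Insert 854: h=7, bucket 7 nonempty → append to chain.
Final buckets:
0: ∅
1: ∅
2: ∅
3: 575
4: ∅
5: ∅
6: ∅
7: 458 -> 590 -> 271 -> 986 -> 491 -> 854
8: 525
9: 801
10: ∅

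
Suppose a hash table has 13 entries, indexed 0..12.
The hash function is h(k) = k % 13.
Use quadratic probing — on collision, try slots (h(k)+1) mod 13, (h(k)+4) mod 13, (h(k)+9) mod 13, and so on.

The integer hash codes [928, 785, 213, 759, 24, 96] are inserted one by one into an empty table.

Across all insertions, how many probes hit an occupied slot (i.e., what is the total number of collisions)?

10

928: h=5 → slot 5
785: h=5, probe 5,6 → slot 6
213: h=5, probe 5,6,9 → slot 9
759: h=5, probe 5,6,9,1 → slot 1
24: h=11 → slot 11
96: h=5, probe 5,6,9,1,8 → slot 8
Table: [-, 759, -, -, -, 928, 785, -, 96, 213, -, 24, -]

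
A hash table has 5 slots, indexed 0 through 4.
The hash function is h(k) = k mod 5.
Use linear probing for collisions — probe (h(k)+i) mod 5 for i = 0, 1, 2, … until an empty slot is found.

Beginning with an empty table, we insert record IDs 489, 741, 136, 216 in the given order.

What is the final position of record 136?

489 hashes to 4; slot 4 is free -> place at 4.
741 hashes to 1; slot 1 is free -> place at 1.
136 hashes to 1; 1 taken -> place at 2.
216 hashes to 1; 1,2 taken -> place at 3.
Table: [_, 741, 136, 216, 489]

2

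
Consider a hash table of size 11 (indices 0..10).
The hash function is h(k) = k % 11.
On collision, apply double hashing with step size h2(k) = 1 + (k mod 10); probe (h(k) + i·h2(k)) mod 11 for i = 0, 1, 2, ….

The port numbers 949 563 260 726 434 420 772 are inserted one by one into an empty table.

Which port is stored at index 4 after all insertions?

420

949 hashes to 3; slot 3 is free => place at 3.
563 hashes to 2; slot 2 is free => place at 2.
260 hashes to 7; slot 7 is free => place at 7.
726 hashes to 0; slot 0 is free => place at 0.
434 hashes to 5; slot 5 is free => place at 5.
420 hashes to 2, h2=1; 2,3 taken => place at 4.
772 hashes to 2, h2=3; 2,5 taken => place at 8.
Table: [726, _, 563, 949, 420, 434, _, 260, 772, _, _]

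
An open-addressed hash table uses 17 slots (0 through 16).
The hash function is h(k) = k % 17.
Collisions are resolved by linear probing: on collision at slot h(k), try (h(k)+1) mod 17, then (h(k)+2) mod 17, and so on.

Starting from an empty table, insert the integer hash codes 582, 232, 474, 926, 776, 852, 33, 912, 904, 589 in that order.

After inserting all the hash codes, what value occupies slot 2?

582: h=4 → slot 4
232: h=11 → slot 11
474: h=15 → slot 15
926: h=8 → slot 8
776: h=11, probe 11,12 → slot 12
852: h=2 → slot 2
33: h=16 → slot 16
912: h=11, probe 11,12,13 → slot 13
904: h=3 → slot 3
589: h=11, probe 11,12,13,14 → slot 14
Table: [-, -, 852, 904, 582, -, -, -, 926, -, -, 232, 776, 912, 589, 474, 33]

852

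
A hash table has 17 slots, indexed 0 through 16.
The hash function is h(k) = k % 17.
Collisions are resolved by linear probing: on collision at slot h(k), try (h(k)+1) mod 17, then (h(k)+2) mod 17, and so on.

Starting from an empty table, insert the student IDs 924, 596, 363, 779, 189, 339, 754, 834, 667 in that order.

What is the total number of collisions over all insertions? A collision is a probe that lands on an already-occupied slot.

Insert 924: h=6, slot 6 empty → index 6.
Insert 596: h=1, slot 1 empty → index 1.
Insert 363: h=6, slot 6 occupied → index 7.
Insert 779: h=14, slot 14 empty → index 14.
Insert 189: h=2, slot 2 empty → index 2.
Insert 339: h=16, slot 16 empty → index 16.
Insert 754: h=6, slots 6,7 occupied → index 8.
Insert 834: h=1, slots 1,2 occupied → index 3.
Insert 667: h=4, slot 4 empty → index 4.
Table: [—, 596, 189, 834, 667, —, 924, 363, 754, —, —, —, —, —, 779, —, 339]

5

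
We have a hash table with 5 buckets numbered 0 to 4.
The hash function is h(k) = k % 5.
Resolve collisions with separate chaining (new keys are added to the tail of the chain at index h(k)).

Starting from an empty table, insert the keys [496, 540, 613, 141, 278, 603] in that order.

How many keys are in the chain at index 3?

3

496 -> bucket 1
540 -> bucket 0
613 -> bucket 3
141 -> bucket 1 (collision)
278 -> bucket 3 (collision)
603 -> bucket 3 (collision)
Final buckets:
0: 540
1: 496 -> 141
2: ∅
3: 613 -> 278 -> 603
4: ∅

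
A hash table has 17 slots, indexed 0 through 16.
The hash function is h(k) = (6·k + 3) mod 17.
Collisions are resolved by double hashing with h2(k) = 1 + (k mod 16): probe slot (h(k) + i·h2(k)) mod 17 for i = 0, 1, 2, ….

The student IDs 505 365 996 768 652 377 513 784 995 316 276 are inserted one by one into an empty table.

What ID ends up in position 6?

505 hashes to 7; slot 7 is free → place at 7.
365 hashes to 0; slot 0 is free → place at 0.
996 hashes to 12; slot 12 is free → place at 12.
768 hashes to 4; slot 4 is free → place at 4.
652 hashes to 5; slot 5 is free → place at 5.
377 hashes to 4, h2=10; 4 taken → place at 14.
513 hashes to 4, h2=2; 4 taken → place at 6.
784 hashes to 15; slot 15 is free → place at 15.
995 hashes to 6, h2=4; 6 taken → place at 10.
316 hashes to 12, h2=13; 12 taken → place at 8.
276 hashes to 10, h2=5; 10,15 taken → place at 3.
Table: [365, _, _, 276, 768, 652, 513, 505, 316, _, 995, _, 996, _, 377, 784, _]

513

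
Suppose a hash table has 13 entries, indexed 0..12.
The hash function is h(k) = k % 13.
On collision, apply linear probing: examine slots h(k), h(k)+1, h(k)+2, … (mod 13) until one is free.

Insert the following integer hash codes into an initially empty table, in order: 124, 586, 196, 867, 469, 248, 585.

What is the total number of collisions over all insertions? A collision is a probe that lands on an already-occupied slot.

6

124: h=7 → slot 7
586: h=1 → slot 1
196: h=1, probe 1,2 → slot 2
867: h=9 → slot 9
469: h=1, probe 1,2,3 → slot 3
248: h=1, probe 1,2,3,4 → slot 4
585: h=0 → slot 0
Table: [585, 586, 196, 469, 248, —, —, 124, —, 867, —, —, —]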